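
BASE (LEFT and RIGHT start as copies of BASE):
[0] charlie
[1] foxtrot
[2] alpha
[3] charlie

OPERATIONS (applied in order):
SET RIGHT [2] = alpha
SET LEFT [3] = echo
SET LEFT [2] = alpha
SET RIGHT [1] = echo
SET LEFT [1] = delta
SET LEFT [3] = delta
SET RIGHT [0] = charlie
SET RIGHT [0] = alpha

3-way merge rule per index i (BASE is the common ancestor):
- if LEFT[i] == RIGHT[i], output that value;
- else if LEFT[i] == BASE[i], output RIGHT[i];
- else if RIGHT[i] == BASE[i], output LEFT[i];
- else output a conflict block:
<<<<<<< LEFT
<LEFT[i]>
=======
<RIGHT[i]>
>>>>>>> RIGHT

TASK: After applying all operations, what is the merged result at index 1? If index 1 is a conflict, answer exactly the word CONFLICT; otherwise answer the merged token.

Final LEFT:  [charlie, delta, alpha, delta]
Final RIGHT: [alpha, echo, alpha, charlie]
i=0: L=charlie=BASE, R=alpha -> take RIGHT -> alpha
i=1: BASE=foxtrot L=delta R=echo all differ -> CONFLICT
i=2: L=alpha R=alpha -> agree -> alpha
i=3: L=delta, R=charlie=BASE -> take LEFT -> delta
Index 1 -> CONFLICT

Answer: CONFLICT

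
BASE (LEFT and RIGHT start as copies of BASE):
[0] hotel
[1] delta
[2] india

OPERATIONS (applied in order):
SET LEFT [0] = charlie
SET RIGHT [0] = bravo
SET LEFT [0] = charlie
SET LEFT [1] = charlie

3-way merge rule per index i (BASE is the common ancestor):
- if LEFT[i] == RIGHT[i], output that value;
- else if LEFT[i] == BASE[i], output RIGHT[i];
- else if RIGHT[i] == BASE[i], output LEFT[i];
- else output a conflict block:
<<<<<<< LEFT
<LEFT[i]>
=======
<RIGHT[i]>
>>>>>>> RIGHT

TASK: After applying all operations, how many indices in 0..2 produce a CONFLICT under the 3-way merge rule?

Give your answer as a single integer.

Final LEFT:  [charlie, charlie, india]
Final RIGHT: [bravo, delta, india]
i=0: BASE=hotel L=charlie R=bravo all differ -> CONFLICT
i=1: L=charlie, R=delta=BASE -> take LEFT -> charlie
i=2: L=india R=india -> agree -> india
Conflict count: 1

Answer: 1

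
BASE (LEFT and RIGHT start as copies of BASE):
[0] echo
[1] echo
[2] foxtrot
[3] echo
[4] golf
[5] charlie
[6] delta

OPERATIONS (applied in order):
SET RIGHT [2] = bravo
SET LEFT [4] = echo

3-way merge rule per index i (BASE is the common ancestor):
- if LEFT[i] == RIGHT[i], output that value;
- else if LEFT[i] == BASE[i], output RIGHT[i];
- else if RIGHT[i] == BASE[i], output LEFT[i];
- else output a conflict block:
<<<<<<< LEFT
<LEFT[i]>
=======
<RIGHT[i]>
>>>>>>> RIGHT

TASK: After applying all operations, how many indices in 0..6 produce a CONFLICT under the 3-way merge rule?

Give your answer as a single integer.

Final LEFT:  [echo, echo, foxtrot, echo, echo, charlie, delta]
Final RIGHT: [echo, echo, bravo, echo, golf, charlie, delta]
i=0: L=echo R=echo -> agree -> echo
i=1: L=echo R=echo -> agree -> echo
i=2: L=foxtrot=BASE, R=bravo -> take RIGHT -> bravo
i=3: L=echo R=echo -> agree -> echo
i=4: L=echo, R=golf=BASE -> take LEFT -> echo
i=5: L=charlie R=charlie -> agree -> charlie
i=6: L=delta R=delta -> agree -> delta
Conflict count: 0

Answer: 0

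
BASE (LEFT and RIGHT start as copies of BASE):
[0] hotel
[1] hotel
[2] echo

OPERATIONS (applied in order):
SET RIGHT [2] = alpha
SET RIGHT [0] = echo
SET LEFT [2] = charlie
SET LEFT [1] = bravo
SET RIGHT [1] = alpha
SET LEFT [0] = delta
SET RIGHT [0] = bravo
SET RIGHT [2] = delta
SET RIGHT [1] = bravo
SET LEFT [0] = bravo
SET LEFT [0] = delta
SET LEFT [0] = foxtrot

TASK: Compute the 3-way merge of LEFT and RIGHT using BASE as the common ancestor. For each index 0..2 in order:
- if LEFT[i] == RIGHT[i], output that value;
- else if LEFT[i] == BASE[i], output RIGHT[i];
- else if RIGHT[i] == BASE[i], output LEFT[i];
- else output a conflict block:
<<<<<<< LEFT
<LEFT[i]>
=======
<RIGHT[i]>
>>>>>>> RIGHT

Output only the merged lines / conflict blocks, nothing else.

Final LEFT:  [foxtrot, bravo, charlie]
Final RIGHT: [bravo, bravo, delta]
i=0: BASE=hotel L=foxtrot R=bravo all differ -> CONFLICT
i=1: L=bravo R=bravo -> agree -> bravo
i=2: BASE=echo L=charlie R=delta all differ -> CONFLICT

Answer: <<<<<<< LEFT
foxtrot
=======
bravo
>>>>>>> RIGHT
bravo
<<<<<<< LEFT
charlie
=======
delta
>>>>>>> RIGHT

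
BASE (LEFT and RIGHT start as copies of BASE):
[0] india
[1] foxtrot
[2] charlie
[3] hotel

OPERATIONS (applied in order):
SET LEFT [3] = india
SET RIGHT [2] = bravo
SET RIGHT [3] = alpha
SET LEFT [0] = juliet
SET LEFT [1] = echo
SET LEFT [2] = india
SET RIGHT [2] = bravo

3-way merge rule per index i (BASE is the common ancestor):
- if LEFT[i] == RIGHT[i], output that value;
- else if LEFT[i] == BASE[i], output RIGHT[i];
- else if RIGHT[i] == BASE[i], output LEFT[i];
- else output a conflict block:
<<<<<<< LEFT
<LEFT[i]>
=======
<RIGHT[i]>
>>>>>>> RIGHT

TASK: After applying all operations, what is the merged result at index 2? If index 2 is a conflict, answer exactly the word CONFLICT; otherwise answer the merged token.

Final LEFT:  [juliet, echo, india, india]
Final RIGHT: [india, foxtrot, bravo, alpha]
i=0: L=juliet, R=india=BASE -> take LEFT -> juliet
i=1: L=echo, R=foxtrot=BASE -> take LEFT -> echo
i=2: BASE=charlie L=india R=bravo all differ -> CONFLICT
i=3: BASE=hotel L=india R=alpha all differ -> CONFLICT
Index 2 -> CONFLICT

Answer: CONFLICT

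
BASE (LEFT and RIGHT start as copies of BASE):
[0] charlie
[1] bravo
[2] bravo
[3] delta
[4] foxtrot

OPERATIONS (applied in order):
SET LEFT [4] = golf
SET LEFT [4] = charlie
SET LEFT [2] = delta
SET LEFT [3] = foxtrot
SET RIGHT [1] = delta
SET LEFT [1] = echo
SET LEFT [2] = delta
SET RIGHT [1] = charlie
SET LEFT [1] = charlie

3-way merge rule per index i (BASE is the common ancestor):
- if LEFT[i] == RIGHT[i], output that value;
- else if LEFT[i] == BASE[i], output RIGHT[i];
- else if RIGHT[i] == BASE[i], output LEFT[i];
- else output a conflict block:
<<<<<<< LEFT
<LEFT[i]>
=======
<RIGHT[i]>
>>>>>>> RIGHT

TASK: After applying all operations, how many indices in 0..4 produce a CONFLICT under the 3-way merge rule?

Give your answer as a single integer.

Answer: 0

Derivation:
Final LEFT:  [charlie, charlie, delta, foxtrot, charlie]
Final RIGHT: [charlie, charlie, bravo, delta, foxtrot]
i=0: L=charlie R=charlie -> agree -> charlie
i=1: L=charlie R=charlie -> agree -> charlie
i=2: L=delta, R=bravo=BASE -> take LEFT -> delta
i=3: L=foxtrot, R=delta=BASE -> take LEFT -> foxtrot
i=4: L=charlie, R=foxtrot=BASE -> take LEFT -> charlie
Conflict count: 0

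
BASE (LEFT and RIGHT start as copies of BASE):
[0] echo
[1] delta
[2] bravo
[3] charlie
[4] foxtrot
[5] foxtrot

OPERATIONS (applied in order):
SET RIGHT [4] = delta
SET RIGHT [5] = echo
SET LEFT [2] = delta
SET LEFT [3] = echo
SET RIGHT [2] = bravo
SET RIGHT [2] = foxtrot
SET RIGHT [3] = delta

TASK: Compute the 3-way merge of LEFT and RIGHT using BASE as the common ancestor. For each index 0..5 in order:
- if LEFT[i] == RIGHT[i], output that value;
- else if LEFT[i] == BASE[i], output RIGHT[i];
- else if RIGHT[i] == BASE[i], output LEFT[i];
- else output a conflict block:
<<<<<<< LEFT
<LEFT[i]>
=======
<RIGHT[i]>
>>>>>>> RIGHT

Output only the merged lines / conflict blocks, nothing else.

Answer: echo
delta
<<<<<<< LEFT
delta
=======
foxtrot
>>>>>>> RIGHT
<<<<<<< LEFT
echo
=======
delta
>>>>>>> RIGHT
delta
echo

Derivation:
Final LEFT:  [echo, delta, delta, echo, foxtrot, foxtrot]
Final RIGHT: [echo, delta, foxtrot, delta, delta, echo]
i=0: L=echo R=echo -> agree -> echo
i=1: L=delta R=delta -> agree -> delta
i=2: BASE=bravo L=delta R=foxtrot all differ -> CONFLICT
i=3: BASE=charlie L=echo R=delta all differ -> CONFLICT
i=4: L=foxtrot=BASE, R=delta -> take RIGHT -> delta
i=5: L=foxtrot=BASE, R=echo -> take RIGHT -> echo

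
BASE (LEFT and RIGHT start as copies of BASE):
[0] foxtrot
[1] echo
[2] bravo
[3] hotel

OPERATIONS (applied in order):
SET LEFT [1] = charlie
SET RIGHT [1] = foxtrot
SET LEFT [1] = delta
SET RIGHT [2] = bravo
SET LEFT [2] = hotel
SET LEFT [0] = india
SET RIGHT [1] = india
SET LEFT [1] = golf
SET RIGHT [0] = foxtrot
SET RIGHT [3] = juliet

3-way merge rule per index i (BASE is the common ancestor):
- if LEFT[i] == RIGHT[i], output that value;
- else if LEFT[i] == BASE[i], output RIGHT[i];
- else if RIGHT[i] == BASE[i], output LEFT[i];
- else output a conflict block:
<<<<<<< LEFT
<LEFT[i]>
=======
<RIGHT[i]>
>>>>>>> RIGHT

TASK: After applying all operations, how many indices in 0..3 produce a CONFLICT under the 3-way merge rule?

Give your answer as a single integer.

Final LEFT:  [india, golf, hotel, hotel]
Final RIGHT: [foxtrot, india, bravo, juliet]
i=0: L=india, R=foxtrot=BASE -> take LEFT -> india
i=1: BASE=echo L=golf R=india all differ -> CONFLICT
i=2: L=hotel, R=bravo=BASE -> take LEFT -> hotel
i=3: L=hotel=BASE, R=juliet -> take RIGHT -> juliet
Conflict count: 1

Answer: 1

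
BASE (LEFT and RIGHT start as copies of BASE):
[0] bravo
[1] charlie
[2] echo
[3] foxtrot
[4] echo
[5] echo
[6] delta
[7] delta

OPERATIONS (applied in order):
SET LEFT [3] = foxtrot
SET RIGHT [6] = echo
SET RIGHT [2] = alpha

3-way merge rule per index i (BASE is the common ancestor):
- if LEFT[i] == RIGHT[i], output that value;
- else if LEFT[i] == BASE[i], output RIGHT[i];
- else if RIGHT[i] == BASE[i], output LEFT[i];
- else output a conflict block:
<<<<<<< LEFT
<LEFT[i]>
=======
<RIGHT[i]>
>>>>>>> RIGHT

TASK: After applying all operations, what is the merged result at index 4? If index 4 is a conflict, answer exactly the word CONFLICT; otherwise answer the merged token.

Answer: echo

Derivation:
Final LEFT:  [bravo, charlie, echo, foxtrot, echo, echo, delta, delta]
Final RIGHT: [bravo, charlie, alpha, foxtrot, echo, echo, echo, delta]
i=0: L=bravo R=bravo -> agree -> bravo
i=1: L=charlie R=charlie -> agree -> charlie
i=2: L=echo=BASE, R=alpha -> take RIGHT -> alpha
i=3: L=foxtrot R=foxtrot -> agree -> foxtrot
i=4: L=echo R=echo -> agree -> echo
i=5: L=echo R=echo -> agree -> echo
i=6: L=delta=BASE, R=echo -> take RIGHT -> echo
i=7: L=delta R=delta -> agree -> delta
Index 4 -> echo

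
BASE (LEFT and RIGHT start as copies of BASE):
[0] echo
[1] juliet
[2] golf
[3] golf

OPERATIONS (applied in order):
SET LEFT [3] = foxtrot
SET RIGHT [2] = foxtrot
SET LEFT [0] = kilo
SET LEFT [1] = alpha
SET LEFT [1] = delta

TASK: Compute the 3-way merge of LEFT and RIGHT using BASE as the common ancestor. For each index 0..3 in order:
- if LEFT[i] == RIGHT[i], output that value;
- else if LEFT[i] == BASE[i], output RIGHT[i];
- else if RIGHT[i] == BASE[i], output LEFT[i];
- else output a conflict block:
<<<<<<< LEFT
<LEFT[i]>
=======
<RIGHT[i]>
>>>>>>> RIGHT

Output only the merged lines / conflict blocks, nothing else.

Final LEFT:  [kilo, delta, golf, foxtrot]
Final RIGHT: [echo, juliet, foxtrot, golf]
i=0: L=kilo, R=echo=BASE -> take LEFT -> kilo
i=1: L=delta, R=juliet=BASE -> take LEFT -> delta
i=2: L=golf=BASE, R=foxtrot -> take RIGHT -> foxtrot
i=3: L=foxtrot, R=golf=BASE -> take LEFT -> foxtrot

Answer: kilo
delta
foxtrot
foxtrot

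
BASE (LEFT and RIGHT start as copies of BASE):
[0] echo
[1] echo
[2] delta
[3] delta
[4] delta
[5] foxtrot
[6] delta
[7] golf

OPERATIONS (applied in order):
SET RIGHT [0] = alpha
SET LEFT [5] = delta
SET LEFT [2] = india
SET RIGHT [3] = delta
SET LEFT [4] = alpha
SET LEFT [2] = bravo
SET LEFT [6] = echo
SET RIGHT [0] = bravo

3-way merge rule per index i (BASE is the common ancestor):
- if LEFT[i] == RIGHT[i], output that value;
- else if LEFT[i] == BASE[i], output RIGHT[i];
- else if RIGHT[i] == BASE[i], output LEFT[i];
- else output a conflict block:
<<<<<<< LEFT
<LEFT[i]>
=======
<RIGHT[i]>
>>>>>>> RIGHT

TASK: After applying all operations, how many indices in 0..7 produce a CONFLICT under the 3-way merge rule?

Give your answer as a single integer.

Answer: 0

Derivation:
Final LEFT:  [echo, echo, bravo, delta, alpha, delta, echo, golf]
Final RIGHT: [bravo, echo, delta, delta, delta, foxtrot, delta, golf]
i=0: L=echo=BASE, R=bravo -> take RIGHT -> bravo
i=1: L=echo R=echo -> agree -> echo
i=2: L=bravo, R=delta=BASE -> take LEFT -> bravo
i=3: L=delta R=delta -> agree -> delta
i=4: L=alpha, R=delta=BASE -> take LEFT -> alpha
i=5: L=delta, R=foxtrot=BASE -> take LEFT -> delta
i=6: L=echo, R=delta=BASE -> take LEFT -> echo
i=7: L=golf R=golf -> agree -> golf
Conflict count: 0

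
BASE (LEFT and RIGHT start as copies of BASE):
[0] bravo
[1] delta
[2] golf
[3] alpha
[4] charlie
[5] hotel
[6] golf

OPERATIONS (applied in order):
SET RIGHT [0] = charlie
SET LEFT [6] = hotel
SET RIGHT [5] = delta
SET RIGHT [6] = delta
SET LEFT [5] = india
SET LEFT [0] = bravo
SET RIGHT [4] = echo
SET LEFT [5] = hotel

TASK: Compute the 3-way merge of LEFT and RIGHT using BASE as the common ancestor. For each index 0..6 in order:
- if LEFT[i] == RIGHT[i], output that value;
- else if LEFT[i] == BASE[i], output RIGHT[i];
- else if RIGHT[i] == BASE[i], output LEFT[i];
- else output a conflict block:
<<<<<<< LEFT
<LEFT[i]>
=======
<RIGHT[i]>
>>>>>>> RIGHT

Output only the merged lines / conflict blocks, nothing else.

Final LEFT:  [bravo, delta, golf, alpha, charlie, hotel, hotel]
Final RIGHT: [charlie, delta, golf, alpha, echo, delta, delta]
i=0: L=bravo=BASE, R=charlie -> take RIGHT -> charlie
i=1: L=delta R=delta -> agree -> delta
i=2: L=golf R=golf -> agree -> golf
i=3: L=alpha R=alpha -> agree -> alpha
i=4: L=charlie=BASE, R=echo -> take RIGHT -> echo
i=5: L=hotel=BASE, R=delta -> take RIGHT -> delta
i=6: BASE=golf L=hotel R=delta all differ -> CONFLICT

Answer: charlie
delta
golf
alpha
echo
delta
<<<<<<< LEFT
hotel
=======
delta
>>>>>>> RIGHT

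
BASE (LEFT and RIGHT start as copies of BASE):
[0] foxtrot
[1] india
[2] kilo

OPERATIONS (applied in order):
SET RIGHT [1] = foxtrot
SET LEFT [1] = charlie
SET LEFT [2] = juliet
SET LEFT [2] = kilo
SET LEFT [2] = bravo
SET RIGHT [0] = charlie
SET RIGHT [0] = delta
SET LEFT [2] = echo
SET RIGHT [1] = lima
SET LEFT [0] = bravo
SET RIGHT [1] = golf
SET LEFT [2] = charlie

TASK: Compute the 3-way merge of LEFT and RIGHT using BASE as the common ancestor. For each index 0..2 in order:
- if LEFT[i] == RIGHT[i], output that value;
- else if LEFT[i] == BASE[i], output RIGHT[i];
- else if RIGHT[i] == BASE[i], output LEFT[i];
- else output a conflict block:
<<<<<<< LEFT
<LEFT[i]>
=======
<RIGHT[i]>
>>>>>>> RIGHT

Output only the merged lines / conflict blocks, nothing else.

Final LEFT:  [bravo, charlie, charlie]
Final RIGHT: [delta, golf, kilo]
i=0: BASE=foxtrot L=bravo R=delta all differ -> CONFLICT
i=1: BASE=india L=charlie R=golf all differ -> CONFLICT
i=2: L=charlie, R=kilo=BASE -> take LEFT -> charlie

Answer: <<<<<<< LEFT
bravo
=======
delta
>>>>>>> RIGHT
<<<<<<< LEFT
charlie
=======
golf
>>>>>>> RIGHT
charlie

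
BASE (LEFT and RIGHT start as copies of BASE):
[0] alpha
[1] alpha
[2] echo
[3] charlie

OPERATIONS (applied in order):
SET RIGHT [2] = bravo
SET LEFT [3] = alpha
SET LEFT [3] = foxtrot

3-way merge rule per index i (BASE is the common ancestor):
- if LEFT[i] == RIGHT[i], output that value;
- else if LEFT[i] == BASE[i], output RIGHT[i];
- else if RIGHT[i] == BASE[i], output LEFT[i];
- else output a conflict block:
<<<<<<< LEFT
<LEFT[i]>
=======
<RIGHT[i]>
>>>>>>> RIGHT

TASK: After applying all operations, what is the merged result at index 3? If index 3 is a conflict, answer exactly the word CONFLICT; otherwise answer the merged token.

Final LEFT:  [alpha, alpha, echo, foxtrot]
Final RIGHT: [alpha, alpha, bravo, charlie]
i=0: L=alpha R=alpha -> agree -> alpha
i=1: L=alpha R=alpha -> agree -> alpha
i=2: L=echo=BASE, R=bravo -> take RIGHT -> bravo
i=3: L=foxtrot, R=charlie=BASE -> take LEFT -> foxtrot
Index 3 -> foxtrot

Answer: foxtrot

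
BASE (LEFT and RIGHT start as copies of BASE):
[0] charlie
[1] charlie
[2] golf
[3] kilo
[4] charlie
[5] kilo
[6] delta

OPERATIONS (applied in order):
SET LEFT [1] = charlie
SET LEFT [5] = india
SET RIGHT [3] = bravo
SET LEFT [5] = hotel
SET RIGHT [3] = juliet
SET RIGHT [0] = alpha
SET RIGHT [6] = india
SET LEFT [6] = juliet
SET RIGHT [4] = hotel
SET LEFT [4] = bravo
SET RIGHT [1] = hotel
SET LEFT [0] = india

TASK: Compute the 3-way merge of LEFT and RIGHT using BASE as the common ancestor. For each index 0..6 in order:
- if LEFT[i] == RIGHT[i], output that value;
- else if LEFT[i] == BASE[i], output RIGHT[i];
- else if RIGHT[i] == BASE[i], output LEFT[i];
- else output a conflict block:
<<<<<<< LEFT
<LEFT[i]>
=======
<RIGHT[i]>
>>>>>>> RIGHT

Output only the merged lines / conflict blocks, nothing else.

Answer: <<<<<<< LEFT
india
=======
alpha
>>>>>>> RIGHT
hotel
golf
juliet
<<<<<<< LEFT
bravo
=======
hotel
>>>>>>> RIGHT
hotel
<<<<<<< LEFT
juliet
=======
india
>>>>>>> RIGHT

Derivation:
Final LEFT:  [india, charlie, golf, kilo, bravo, hotel, juliet]
Final RIGHT: [alpha, hotel, golf, juliet, hotel, kilo, india]
i=0: BASE=charlie L=india R=alpha all differ -> CONFLICT
i=1: L=charlie=BASE, R=hotel -> take RIGHT -> hotel
i=2: L=golf R=golf -> agree -> golf
i=3: L=kilo=BASE, R=juliet -> take RIGHT -> juliet
i=4: BASE=charlie L=bravo R=hotel all differ -> CONFLICT
i=5: L=hotel, R=kilo=BASE -> take LEFT -> hotel
i=6: BASE=delta L=juliet R=india all differ -> CONFLICT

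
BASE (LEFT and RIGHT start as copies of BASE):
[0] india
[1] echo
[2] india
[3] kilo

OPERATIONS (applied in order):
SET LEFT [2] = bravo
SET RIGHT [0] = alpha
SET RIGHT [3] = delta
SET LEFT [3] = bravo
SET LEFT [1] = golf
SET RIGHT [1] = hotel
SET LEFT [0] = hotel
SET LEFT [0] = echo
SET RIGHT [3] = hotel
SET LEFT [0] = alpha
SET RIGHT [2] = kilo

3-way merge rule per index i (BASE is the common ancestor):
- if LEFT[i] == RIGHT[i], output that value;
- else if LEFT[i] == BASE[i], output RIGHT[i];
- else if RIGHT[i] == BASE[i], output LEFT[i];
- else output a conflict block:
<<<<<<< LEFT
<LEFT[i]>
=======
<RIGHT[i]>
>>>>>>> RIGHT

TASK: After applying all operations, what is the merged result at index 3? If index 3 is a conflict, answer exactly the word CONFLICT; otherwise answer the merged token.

Final LEFT:  [alpha, golf, bravo, bravo]
Final RIGHT: [alpha, hotel, kilo, hotel]
i=0: L=alpha R=alpha -> agree -> alpha
i=1: BASE=echo L=golf R=hotel all differ -> CONFLICT
i=2: BASE=india L=bravo R=kilo all differ -> CONFLICT
i=3: BASE=kilo L=bravo R=hotel all differ -> CONFLICT
Index 3 -> CONFLICT

Answer: CONFLICT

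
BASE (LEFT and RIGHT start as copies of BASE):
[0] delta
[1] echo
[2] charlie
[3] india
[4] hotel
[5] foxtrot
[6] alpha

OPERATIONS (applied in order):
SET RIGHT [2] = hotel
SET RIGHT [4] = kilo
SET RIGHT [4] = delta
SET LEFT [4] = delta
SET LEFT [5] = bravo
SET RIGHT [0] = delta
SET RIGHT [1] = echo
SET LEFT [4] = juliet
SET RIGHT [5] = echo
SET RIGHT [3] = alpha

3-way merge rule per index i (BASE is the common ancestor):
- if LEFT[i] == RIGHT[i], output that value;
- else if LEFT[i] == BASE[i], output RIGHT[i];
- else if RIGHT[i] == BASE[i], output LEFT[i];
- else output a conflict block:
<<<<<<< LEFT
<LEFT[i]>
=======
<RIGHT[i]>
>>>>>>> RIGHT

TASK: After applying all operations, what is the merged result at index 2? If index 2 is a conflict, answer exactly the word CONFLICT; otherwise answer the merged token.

Final LEFT:  [delta, echo, charlie, india, juliet, bravo, alpha]
Final RIGHT: [delta, echo, hotel, alpha, delta, echo, alpha]
i=0: L=delta R=delta -> agree -> delta
i=1: L=echo R=echo -> agree -> echo
i=2: L=charlie=BASE, R=hotel -> take RIGHT -> hotel
i=3: L=india=BASE, R=alpha -> take RIGHT -> alpha
i=4: BASE=hotel L=juliet R=delta all differ -> CONFLICT
i=5: BASE=foxtrot L=bravo R=echo all differ -> CONFLICT
i=6: L=alpha R=alpha -> agree -> alpha
Index 2 -> hotel

Answer: hotel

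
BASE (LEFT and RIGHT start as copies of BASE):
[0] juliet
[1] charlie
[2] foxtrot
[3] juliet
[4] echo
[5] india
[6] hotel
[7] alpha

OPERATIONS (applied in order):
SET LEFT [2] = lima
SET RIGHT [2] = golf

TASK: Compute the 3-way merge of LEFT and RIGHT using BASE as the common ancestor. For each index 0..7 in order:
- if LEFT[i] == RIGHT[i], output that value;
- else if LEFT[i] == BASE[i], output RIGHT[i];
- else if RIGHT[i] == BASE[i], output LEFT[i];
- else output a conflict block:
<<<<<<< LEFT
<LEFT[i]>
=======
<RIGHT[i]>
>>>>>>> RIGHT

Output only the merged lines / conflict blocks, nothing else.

Answer: juliet
charlie
<<<<<<< LEFT
lima
=======
golf
>>>>>>> RIGHT
juliet
echo
india
hotel
alpha

Derivation:
Final LEFT:  [juliet, charlie, lima, juliet, echo, india, hotel, alpha]
Final RIGHT: [juliet, charlie, golf, juliet, echo, india, hotel, alpha]
i=0: L=juliet R=juliet -> agree -> juliet
i=1: L=charlie R=charlie -> agree -> charlie
i=2: BASE=foxtrot L=lima R=golf all differ -> CONFLICT
i=3: L=juliet R=juliet -> agree -> juliet
i=4: L=echo R=echo -> agree -> echo
i=5: L=india R=india -> agree -> india
i=6: L=hotel R=hotel -> agree -> hotel
i=7: L=alpha R=alpha -> agree -> alpha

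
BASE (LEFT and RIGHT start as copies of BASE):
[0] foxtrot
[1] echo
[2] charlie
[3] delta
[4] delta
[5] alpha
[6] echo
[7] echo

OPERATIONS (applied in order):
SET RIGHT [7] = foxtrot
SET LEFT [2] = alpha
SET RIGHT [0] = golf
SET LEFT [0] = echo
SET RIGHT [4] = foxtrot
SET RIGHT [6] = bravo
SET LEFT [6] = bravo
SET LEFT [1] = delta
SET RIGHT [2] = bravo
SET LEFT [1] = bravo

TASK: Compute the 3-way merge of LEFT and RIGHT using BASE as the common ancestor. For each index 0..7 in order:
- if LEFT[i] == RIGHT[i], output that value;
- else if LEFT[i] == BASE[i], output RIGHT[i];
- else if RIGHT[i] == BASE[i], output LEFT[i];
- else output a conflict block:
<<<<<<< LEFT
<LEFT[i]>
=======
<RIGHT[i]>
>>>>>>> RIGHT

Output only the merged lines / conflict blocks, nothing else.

Final LEFT:  [echo, bravo, alpha, delta, delta, alpha, bravo, echo]
Final RIGHT: [golf, echo, bravo, delta, foxtrot, alpha, bravo, foxtrot]
i=0: BASE=foxtrot L=echo R=golf all differ -> CONFLICT
i=1: L=bravo, R=echo=BASE -> take LEFT -> bravo
i=2: BASE=charlie L=alpha R=bravo all differ -> CONFLICT
i=3: L=delta R=delta -> agree -> delta
i=4: L=delta=BASE, R=foxtrot -> take RIGHT -> foxtrot
i=5: L=alpha R=alpha -> agree -> alpha
i=6: L=bravo R=bravo -> agree -> bravo
i=7: L=echo=BASE, R=foxtrot -> take RIGHT -> foxtrot

Answer: <<<<<<< LEFT
echo
=======
golf
>>>>>>> RIGHT
bravo
<<<<<<< LEFT
alpha
=======
bravo
>>>>>>> RIGHT
delta
foxtrot
alpha
bravo
foxtrot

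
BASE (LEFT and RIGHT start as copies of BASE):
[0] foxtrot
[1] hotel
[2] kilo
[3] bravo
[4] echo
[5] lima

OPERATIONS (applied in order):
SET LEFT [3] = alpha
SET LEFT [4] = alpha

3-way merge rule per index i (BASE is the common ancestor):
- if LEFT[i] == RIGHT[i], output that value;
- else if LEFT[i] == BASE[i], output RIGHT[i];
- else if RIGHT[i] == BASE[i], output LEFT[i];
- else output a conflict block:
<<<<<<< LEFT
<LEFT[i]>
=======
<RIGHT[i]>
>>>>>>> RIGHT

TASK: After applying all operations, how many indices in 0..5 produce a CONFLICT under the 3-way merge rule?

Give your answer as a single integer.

Answer: 0

Derivation:
Final LEFT:  [foxtrot, hotel, kilo, alpha, alpha, lima]
Final RIGHT: [foxtrot, hotel, kilo, bravo, echo, lima]
i=0: L=foxtrot R=foxtrot -> agree -> foxtrot
i=1: L=hotel R=hotel -> agree -> hotel
i=2: L=kilo R=kilo -> agree -> kilo
i=3: L=alpha, R=bravo=BASE -> take LEFT -> alpha
i=4: L=alpha, R=echo=BASE -> take LEFT -> alpha
i=5: L=lima R=lima -> agree -> lima
Conflict count: 0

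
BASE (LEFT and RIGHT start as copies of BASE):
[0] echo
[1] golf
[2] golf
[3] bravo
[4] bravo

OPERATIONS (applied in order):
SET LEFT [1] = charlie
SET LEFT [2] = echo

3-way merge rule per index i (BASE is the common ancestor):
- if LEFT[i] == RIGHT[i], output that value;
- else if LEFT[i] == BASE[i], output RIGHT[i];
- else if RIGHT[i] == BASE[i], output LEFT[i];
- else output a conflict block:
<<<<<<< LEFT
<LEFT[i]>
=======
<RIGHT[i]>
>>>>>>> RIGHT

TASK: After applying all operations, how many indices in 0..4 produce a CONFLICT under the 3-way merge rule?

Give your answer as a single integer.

Final LEFT:  [echo, charlie, echo, bravo, bravo]
Final RIGHT: [echo, golf, golf, bravo, bravo]
i=0: L=echo R=echo -> agree -> echo
i=1: L=charlie, R=golf=BASE -> take LEFT -> charlie
i=2: L=echo, R=golf=BASE -> take LEFT -> echo
i=3: L=bravo R=bravo -> agree -> bravo
i=4: L=bravo R=bravo -> agree -> bravo
Conflict count: 0

Answer: 0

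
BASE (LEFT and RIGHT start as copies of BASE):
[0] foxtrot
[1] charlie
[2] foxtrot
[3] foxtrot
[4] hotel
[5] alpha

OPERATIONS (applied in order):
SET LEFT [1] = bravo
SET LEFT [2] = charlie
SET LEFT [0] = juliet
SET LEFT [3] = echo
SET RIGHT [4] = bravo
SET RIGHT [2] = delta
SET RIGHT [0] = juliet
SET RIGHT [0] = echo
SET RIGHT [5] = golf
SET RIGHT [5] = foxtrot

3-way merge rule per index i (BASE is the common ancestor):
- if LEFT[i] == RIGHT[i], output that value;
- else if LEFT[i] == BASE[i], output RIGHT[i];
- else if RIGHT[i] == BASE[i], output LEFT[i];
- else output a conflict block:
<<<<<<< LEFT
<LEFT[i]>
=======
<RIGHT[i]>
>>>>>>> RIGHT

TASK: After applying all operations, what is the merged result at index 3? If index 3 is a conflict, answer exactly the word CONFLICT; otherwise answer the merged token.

Final LEFT:  [juliet, bravo, charlie, echo, hotel, alpha]
Final RIGHT: [echo, charlie, delta, foxtrot, bravo, foxtrot]
i=0: BASE=foxtrot L=juliet R=echo all differ -> CONFLICT
i=1: L=bravo, R=charlie=BASE -> take LEFT -> bravo
i=2: BASE=foxtrot L=charlie R=delta all differ -> CONFLICT
i=3: L=echo, R=foxtrot=BASE -> take LEFT -> echo
i=4: L=hotel=BASE, R=bravo -> take RIGHT -> bravo
i=5: L=alpha=BASE, R=foxtrot -> take RIGHT -> foxtrot
Index 3 -> echo

Answer: echo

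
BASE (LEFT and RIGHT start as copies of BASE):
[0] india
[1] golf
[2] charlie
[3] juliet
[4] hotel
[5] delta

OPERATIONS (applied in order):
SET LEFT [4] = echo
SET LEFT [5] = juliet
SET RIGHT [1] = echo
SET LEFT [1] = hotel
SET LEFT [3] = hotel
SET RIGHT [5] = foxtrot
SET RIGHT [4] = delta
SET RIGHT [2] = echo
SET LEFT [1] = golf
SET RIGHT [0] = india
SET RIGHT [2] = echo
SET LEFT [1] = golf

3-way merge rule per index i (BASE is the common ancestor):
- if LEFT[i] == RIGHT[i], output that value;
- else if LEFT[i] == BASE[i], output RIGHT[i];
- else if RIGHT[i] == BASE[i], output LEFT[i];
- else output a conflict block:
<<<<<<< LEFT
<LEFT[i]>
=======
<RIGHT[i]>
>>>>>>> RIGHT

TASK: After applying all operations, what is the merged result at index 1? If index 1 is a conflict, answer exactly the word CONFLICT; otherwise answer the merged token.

Final LEFT:  [india, golf, charlie, hotel, echo, juliet]
Final RIGHT: [india, echo, echo, juliet, delta, foxtrot]
i=0: L=india R=india -> agree -> india
i=1: L=golf=BASE, R=echo -> take RIGHT -> echo
i=2: L=charlie=BASE, R=echo -> take RIGHT -> echo
i=3: L=hotel, R=juliet=BASE -> take LEFT -> hotel
i=4: BASE=hotel L=echo R=delta all differ -> CONFLICT
i=5: BASE=delta L=juliet R=foxtrot all differ -> CONFLICT
Index 1 -> echo

Answer: echo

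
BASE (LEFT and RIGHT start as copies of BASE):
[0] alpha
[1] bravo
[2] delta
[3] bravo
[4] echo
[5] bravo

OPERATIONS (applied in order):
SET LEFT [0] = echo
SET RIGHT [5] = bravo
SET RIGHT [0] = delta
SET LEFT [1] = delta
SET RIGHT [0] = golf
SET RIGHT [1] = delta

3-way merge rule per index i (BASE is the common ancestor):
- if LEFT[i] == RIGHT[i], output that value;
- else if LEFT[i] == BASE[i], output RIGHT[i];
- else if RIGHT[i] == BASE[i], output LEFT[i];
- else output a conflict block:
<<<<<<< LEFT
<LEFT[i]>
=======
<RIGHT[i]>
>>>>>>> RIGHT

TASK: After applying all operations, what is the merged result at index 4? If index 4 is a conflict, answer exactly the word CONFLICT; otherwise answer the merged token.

Final LEFT:  [echo, delta, delta, bravo, echo, bravo]
Final RIGHT: [golf, delta, delta, bravo, echo, bravo]
i=0: BASE=alpha L=echo R=golf all differ -> CONFLICT
i=1: L=delta R=delta -> agree -> delta
i=2: L=delta R=delta -> agree -> delta
i=3: L=bravo R=bravo -> agree -> bravo
i=4: L=echo R=echo -> agree -> echo
i=5: L=bravo R=bravo -> agree -> bravo
Index 4 -> echo

Answer: echo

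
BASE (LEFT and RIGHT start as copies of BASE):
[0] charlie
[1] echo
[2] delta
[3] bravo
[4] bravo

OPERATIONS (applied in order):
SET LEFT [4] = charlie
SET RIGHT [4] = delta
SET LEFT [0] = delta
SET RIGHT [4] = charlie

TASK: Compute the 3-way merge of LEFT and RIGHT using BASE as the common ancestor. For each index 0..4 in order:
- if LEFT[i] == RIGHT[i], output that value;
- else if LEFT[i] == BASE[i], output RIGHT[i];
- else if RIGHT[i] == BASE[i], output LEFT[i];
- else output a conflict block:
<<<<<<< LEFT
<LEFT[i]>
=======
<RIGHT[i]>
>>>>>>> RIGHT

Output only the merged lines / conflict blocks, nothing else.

Final LEFT:  [delta, echo, delta, bravo, charlie]
Final RIGHT: [charlie, echo, delta, bravo, charlie]
i=0: L=delta, R=charlie=BASE -> take LEFT -> delta
i=1: L=echo R=echo -> agree -> echo
i=2: L=delta R=delta -> agree -> delta
i=3: L=bravo R=bravo -> agree -> bravo
i=4: L=charlie R=charlie -> agree -> charlie

Answer: delta
echo
delta
bravo
charlie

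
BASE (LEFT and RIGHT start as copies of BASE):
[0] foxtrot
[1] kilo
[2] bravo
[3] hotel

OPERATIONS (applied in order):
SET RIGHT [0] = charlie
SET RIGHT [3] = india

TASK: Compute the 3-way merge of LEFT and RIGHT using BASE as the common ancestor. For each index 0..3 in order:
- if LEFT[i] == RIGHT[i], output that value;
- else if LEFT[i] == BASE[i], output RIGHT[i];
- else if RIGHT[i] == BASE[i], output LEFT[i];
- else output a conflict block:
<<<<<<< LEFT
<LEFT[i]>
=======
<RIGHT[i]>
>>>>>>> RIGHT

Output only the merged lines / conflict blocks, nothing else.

Final LEFT:  [foxtrot, kilo, bravo, hotel]
Final RIGHT: [charlie, kilo, bravo, india]
i=0: L=foxtrot=BASE, R=charlie -> take RIGHT -> charlie
i=1: L=kilo R=kilo -> agree -> kilo
i=2: L=bravo R=bravo -> agree -> bravo
i=3: L=hotel=BASE, R=india -> take RIGHT -> india

Answer: charlie
kilo
bravo
india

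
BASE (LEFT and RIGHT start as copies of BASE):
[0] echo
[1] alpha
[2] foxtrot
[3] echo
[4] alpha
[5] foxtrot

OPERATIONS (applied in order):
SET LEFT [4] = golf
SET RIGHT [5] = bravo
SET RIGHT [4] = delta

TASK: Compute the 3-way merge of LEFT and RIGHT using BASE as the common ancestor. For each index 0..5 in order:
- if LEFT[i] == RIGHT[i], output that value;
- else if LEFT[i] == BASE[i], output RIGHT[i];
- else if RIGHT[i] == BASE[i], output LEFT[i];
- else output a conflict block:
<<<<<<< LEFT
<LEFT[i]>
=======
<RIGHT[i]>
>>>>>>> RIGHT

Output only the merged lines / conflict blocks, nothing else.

Answer: echo
alpha
foxtrot
echo
<<<<<<< LEFT
golf
=======
delta
>>>>>>> RIGHT
bravo

Derivation:
Final LEFT:  [echo, alpha, foxtrot, echo, golf, foxtrot]
Final RIGHT: [echo, alpha, foxtrot, echo, delta, bravo]
i=0: L=echo R=echo -> agree -> echo
i=1: L=alpha R=alpha -> agree -> alpha
i=2: L=foxtrot R=foxtrot -> agree -> foxtrot
i=3: L=echo R=echo -> agree -> echo
i=4: BASE=alpha L=golf R=delta all differ -> CONFLICT
i=5: L=foxtrot=BASE, R=bravo -> take RIGHT -> bravo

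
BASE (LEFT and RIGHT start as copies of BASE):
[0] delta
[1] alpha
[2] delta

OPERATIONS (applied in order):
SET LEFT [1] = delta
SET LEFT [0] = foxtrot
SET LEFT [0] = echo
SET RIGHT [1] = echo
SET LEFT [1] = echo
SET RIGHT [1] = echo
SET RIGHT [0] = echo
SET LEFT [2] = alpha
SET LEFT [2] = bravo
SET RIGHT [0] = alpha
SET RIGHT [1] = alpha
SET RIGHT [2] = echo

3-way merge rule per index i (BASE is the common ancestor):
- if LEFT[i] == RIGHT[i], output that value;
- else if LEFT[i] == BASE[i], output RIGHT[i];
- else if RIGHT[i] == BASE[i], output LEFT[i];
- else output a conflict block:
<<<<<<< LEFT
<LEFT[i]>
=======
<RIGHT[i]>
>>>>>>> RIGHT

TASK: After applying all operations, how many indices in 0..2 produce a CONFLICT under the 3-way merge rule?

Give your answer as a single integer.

Final LEFT:  [echo, echo, bravo]
Final RIGHT: [alpha, alpha, echo]
i=0: BASE=delta L=echo R=alpha all differ -> CONFLICT
i=1: L=echo, R=alpha=BASE -> take LEFT -> echo
i=2: BASE=delta L=bravo R=echo all differ -> CONFLICT
Conflict count: 2

Answer: 2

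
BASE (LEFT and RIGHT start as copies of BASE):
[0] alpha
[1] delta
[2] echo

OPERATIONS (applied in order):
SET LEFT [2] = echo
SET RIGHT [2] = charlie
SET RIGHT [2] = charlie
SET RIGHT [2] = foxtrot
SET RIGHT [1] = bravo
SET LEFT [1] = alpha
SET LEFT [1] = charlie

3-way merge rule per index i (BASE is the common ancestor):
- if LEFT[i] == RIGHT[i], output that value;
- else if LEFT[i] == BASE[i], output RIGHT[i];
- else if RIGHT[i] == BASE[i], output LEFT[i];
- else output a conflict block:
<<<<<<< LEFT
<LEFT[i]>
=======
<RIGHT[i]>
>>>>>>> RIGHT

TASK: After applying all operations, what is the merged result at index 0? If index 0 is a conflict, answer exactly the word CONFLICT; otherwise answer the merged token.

Final LEFT:  [alpha, charlie, echo]
Final RIGHT: [alpha, bravo, foxtrot]
i=0: L=alpha R=alpha -> agree -> alpha
i=1: BASE=delta L=charlie R=bravo all differ -> CONFLICT
i=2: L=echo=BASE, R=foxtrot -> take RIGHT -> foxtrot
Index 0 -> alpha

Answer: alpha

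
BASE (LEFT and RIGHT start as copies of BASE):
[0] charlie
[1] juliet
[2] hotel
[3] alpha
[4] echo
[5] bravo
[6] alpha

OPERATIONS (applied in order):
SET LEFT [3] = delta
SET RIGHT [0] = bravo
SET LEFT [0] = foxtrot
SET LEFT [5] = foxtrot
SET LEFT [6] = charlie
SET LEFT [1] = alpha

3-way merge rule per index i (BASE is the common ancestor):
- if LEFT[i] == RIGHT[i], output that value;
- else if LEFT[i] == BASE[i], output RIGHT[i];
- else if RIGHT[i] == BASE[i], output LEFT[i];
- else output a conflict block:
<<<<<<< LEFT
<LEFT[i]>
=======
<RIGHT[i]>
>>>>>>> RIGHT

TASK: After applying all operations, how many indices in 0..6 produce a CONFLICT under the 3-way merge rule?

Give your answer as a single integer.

Final LEFT:  [foxtrot, alpha, hotel, delta, echo, foxtrot, charlie]
Final RIGHT: [bravo, juliet, hotel, alpha, echo, bravo, alpha]
i=0: BASE=charlie L=foxtrot R=bravo all differ -> CONFLICT
i=1: L=alpha, R=juliet=BASE -> take LEFT -> alpha
i=2: L=hotel R=hotel -> agree -> hotel
i=3: L=delta, R=alpha=BASE -> take LEFT -> delta
i=4: L=echo R=echo -> agree -> echo
i=5: L=foxtrot, R=bravo=BASE -> take LEFT -> foxtrot
i=6: L=charlie, R=alpha=BASE -> take LEFT -> charlie
Conflict count: 1

Answer: 1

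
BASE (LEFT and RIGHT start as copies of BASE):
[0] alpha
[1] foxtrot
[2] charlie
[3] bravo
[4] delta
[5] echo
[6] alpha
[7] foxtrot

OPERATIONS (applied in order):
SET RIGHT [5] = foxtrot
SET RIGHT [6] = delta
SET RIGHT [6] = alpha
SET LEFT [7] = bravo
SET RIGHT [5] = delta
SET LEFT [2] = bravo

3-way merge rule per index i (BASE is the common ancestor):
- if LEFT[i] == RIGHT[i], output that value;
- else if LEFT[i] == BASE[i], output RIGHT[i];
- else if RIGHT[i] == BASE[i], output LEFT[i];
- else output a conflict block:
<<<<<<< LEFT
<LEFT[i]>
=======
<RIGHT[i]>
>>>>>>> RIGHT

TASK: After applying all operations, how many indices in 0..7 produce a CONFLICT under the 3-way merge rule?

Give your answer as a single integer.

Final LEFT:  [alpha, foxtrot, bravo, bravo, delta, echo, alpha, bravo]
Final RIGHT: [alpha, foxtrot, charlie, bravo, delta, delta, alpha, foxtrot]
i=0: L=alpha R=alpha -> agree -> alpha
i=1: L=foxtrot R=foxtrot -> agree -> foxtrot
i=2: L=bravo, R=charlie=BASE -> take LEFT -> bravo
i=3: L=bravo R=bravo -> agree -> bravo
i=4: L=delta R=delta -> agree -> delta
i=5: L=echo=BASE, R=delta -> take RIGHT -> delta
i=6: L=alpha R=alpha -> agree -> alpha
i=7: L=bravo, R=foxtrot=BASE -> take LEFT -> bravo
Conflict count: 0

Answer: 0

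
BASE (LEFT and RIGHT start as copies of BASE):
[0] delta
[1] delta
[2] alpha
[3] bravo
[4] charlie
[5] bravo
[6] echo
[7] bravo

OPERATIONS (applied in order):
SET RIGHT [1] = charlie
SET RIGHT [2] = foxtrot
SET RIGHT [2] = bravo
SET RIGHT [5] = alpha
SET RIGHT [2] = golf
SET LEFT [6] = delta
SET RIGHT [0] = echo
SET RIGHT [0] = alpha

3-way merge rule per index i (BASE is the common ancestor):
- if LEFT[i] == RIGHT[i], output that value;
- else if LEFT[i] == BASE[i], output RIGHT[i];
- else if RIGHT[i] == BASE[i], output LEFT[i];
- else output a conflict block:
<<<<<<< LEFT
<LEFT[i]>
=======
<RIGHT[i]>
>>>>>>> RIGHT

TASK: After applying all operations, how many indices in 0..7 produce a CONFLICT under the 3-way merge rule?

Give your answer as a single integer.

Answer: 0

Derivation:
Final LEFT:  [delta, delta, alpha, bravo, charlie, bravo, delta, bravo]
Final RIGHT: [alpha, charlie, golf, bravo, charlie, alpha, echo, bravo]
i=0: L=delta=BASE, R=alpha -> take RIGHT -> alpha
i=1: L=delta=BASE, R=charlie -> take RIGHT -> charlie
i=2: L=alpha=BASE, R=golf -> take RIGHT -> golf
i=3: L=bravo R=bravo -> agree -> bravo
i=4: L=charlie R=charlie -> agree -> charlie
i=5: L=bravo=BASE, R=alpha -> take RIGHT -> alpha
i=6: L=delta, R=echo=BASE -> take LEFT -> delta
i=7: L=bravo R=bravo -> agree -> bravo
Conflict count: 0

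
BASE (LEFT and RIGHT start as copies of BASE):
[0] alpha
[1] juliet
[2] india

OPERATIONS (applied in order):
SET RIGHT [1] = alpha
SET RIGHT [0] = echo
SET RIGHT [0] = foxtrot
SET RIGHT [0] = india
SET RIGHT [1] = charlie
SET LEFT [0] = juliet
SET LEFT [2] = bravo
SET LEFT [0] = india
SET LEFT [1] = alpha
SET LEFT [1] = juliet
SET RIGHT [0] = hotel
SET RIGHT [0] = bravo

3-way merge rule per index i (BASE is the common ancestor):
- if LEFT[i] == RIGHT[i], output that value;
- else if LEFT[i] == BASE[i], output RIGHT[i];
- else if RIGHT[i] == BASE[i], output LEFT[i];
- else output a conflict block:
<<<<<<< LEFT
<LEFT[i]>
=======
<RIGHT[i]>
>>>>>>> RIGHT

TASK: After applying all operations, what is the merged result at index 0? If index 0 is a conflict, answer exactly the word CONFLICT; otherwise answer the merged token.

Final LEFT:  [india, juliet, bravo]
Final RIGHT: [bravo, charlie, india]
i=0: BASE=alpha L=india R=bravo all differ -> CONFLICT
i=1: L=juliet=BASE, R=charlie -> take RIGHT -> charlie
i=2: L=bravo, R=india=BASE -> take LEFT -> bravo
Index 0 -> CONFLICT

Answer: CONFLICT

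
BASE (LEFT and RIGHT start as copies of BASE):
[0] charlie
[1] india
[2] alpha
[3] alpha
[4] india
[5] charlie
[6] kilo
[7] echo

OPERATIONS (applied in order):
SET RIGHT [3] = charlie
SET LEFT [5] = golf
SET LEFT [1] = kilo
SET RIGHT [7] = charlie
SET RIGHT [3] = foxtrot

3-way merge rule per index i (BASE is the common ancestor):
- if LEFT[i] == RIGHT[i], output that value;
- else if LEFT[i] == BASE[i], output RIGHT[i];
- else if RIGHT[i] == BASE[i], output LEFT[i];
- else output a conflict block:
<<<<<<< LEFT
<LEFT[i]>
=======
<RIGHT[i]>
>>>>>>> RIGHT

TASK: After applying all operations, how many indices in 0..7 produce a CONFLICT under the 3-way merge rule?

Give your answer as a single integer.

Answer: 0

Derivation:
Final LEFT:  [charlie, kilo, alpha, alpha, india, golf, kilo, echo]
Final RIGHT: [charlie, india, alpha, foxtrot, india, charlie, kilo, charlie]
i=0: L=charlie R=charlie -> agree -> charlie
i=1: L=kilo, R=india=BASE -> take LEFT -> kilo
i=2: L=alpha R=alpha -> agree -> alpha
i=3: L=alpha=BASE, R=foxtrot -> take RIGHT -> foxtrot
i=4: L=india R=india -> agree -> india
i=5: L=golf, R=charlie=BASE -> take LEFT -> golf
i=6: L=kilo R=kilo -> agree -> kilo
i=7: L=echo=BASE, R=charlie -> take RIGHT -> charlie
Conflict count: 0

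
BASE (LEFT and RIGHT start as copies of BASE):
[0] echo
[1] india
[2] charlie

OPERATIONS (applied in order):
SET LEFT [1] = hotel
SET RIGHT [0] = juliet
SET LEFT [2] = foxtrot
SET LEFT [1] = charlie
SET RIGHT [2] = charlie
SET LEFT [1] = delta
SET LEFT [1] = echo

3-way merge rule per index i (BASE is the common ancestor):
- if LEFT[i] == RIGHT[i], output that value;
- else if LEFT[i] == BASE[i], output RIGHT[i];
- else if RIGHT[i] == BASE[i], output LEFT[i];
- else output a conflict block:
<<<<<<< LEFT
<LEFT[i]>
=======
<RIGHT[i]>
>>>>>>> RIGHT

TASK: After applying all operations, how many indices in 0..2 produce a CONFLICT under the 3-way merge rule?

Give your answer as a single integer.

Final LEFT:  [echo, echo, foxtrot]
Final RIGHT: [juliet, india, charlie]
i=0: L=echo=BASE, R=juliet -> take RIGHT -> juliet
i=1: L=echo, R=india=BASE -> take LEFT -> echo
i=2: L=foxtrot, R=charlie=BASE -> take LEFT -> foxtrot
Conflict count: 0

Answer: 0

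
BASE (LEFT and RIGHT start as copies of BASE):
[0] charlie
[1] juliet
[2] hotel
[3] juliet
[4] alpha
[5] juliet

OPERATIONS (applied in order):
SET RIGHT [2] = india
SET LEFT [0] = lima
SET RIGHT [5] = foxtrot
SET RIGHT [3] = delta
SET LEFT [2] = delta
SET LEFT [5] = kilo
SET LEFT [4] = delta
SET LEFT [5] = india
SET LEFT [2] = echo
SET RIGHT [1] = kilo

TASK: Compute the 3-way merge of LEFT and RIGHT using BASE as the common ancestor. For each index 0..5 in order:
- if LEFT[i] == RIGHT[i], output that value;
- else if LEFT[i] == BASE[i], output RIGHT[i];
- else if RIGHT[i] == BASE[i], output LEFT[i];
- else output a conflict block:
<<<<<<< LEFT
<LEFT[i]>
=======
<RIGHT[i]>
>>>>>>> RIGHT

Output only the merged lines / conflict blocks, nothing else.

Answer: lima
kilo
<<<<<<< LEFT
echo
=======
india
>>>>>>> RIGHT
delta
delta
<<<<<<< LEFT
india
=======
foxtrot
>>>>>>> RIGHT

Derivation:
Final LEFT:  [lima, juliet, echo, juliet, delta, india]
Final RIGHT: [charlie, kilo, india, delta, alpha, foxtrot]
i=0: L=lima, R=charlie=BASE -> take LEFT -> lima
i=1: L=juliet=BASE, R=kilo -> take RIGHT -> kilo
i=2: BASE=hotel L=echo R=india all differ -> CONFLICT
i=3: L=juliet=BASE, R=delta -> take RIGHT -> delta
i=4: L=delta, R=alpha=BASE -> take LEFT -> delta
i=5: BASE=juliet L=india R=foxtrot all differ -> CONFLICT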